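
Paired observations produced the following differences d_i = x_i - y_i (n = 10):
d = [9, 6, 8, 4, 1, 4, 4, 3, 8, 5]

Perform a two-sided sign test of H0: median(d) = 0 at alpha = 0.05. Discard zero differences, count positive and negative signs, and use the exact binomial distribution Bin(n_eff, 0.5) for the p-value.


Step 1: Discard zero differences. Original n = 10; n_eff = number of nonzero differences = 10.
Nonzero differences (with sign): +9, +6, +8, +4, +1, +4, +4, +3, +8, +5
Step 2: Count signs: positive = 10, negative = 0.
Step 3: Under H0: P(positive) = 0.5, so the number of positives S ~ Bin(10, 0.5).
Step 4: Two-sided exact p-value = sum of Bin(10,0.5) probabilities at or below the observed probability = 0.001953.
Step 5: alpha = 0.05. reject H0.

n_eff = 10, pos = 10, neg = 0, p = 0.001953, reject H0.


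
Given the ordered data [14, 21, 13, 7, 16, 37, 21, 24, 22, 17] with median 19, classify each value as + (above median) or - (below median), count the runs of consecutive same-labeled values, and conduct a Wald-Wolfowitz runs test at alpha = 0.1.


Step 1: Compute median = 19; label A = above, B = below.
Labels in order: BABBBAAAAB  (n_A = 5, n_B = 5)
Step 2: Count runs R = 5.
Step 3: Under H0 (random ordering), E[R] = 2*n_A*n_B/(n_A+n_B) + 1 = 2*5*5/10 + 1 = 6.0000.
        Var[R] = 2*n_A*n_B*(2*n_A*n_B - n_A - n_B) / ((n_A+n_B)^2 * (n_A+n_B-1)) = 2000/900 = 2.2222.
        SD[R] = 1.4907.
Step 4: Continuity-corrected z = (R + 0.5 - E[R]) / SD[R] = (5 + 0.5 - 6.0000) / 1.4907 = -0.3354.
Step 5: Two-sided p-value via normal approximation = 2*(1 - Phi(|z|)) = 0.737316.
Step 6: alpha = 0.1. fail to reject H0.

R = 5, z = -0.3354, p = 0.737316, fail to reject H0.


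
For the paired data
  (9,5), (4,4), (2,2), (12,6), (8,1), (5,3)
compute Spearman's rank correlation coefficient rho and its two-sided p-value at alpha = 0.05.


Step 1: Rank x and y separately (midranks; no ties here).
rank(x): 9->5, 4->2, 2->1, 12->6, 8->4, 5->3
rank(y): 5->5, 4->4, 2->2, 6->6, 1->1, 3->3
Step 2: d_i = R_x(i) - R_y(i); compute d_i^2.
  (5-5)^2=0, (2-4)^2=4, (1-2)^2=1, (6-6)^2=0, (4-1)^2=9, (3-3)^2=0
sum(d^2) = 14.
Step 3: rho = 1 - 6*14 / (6*(6^2 - 1)) = 1 - 84/210 = 0.600000.
Step 4: Under H0, t = rho * sqrt((n-2)/(1-rho^2)) = 1.5000 ~ t(4).
Step 5: Two-sided p-value from the t-distribution with 4 df = 0.208000.
Step 6: alpha = 0.05. fail to reject H0.

rho = 0.6000, p = 0.208000, fail to reject H0 at alpha = 0.05.


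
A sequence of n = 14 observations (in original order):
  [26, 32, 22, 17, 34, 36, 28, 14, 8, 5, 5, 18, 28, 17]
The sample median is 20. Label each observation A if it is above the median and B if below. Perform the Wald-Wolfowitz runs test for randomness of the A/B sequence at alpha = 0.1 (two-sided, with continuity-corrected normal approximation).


Step 1: Compute median = 20; label A = above, B = below.
Labels in order: AAABAAABBBBBAB  (n_A = 7, n_B = 7)
Step 2: Count runs R = 6.
Step 3: Under H0 (random ordering), E[R] = 2*n_A*n_B/(n_A+n_B) + 1 = 2*7*7/14 + 1 = 8.0000.
        Var[R] = 2*n_A*n_B*(2*n_A*n_B - n_A - n_B) / ((n_A+n_B)^2 * (n_A+n_B-1)) = 8232/2548 = 3.2308.
        SD[R] = 1.7974.
Step 4: Continuity-corrected z = (R + 0.5 - E[R]) / SD[R] = (6 + 0.5 - 8.0000) / 1.7974 = -0.8345.
Step 5: Two-sided p-value via normal approximation = 2*(1 - Phi(|z|)) = 0.403986.
Step 6: alpha = 0.1. fail to reject H0.

R = 6, z = -0.8345, p = 0.403986, fail to reject H0.


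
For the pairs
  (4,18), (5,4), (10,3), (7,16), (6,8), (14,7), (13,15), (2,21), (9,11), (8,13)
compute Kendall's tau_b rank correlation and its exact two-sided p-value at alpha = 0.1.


Step 1: Enumerate the 45 unordered pairs (i,j) with i<j and classify each by sign(x_j-x_i) * sign(y_j-y_i).
  (1,2):dx=+1,dy=-14->D; (1,3):dx=+6,dy=-15->D; (1,4):dx=+3,dy=-2->D; (1,5):dx=+2,dy=-10->D
  (1,6):dx=+10,dy=-11->D; (1,7):dx=+9,dy=-3->D; (1,8):dx=-2,dy=+3->D; (1,9):dx=+5,dy=-7->D
  (1,10):dx=+4,dy=-5->D; (2,3):dx=+5,dy=-1->D; (2,4):dx=+2,dy=+12->C; (2,5):dx=+1,dy=+4->C
  (2,6):dx=+9,dy=+3->C; (2,7):dx=+8,dy=+11->C; (2,8):dx=-3,dy=+17->D; (2,9):dx=+4,dy=+7->C
  (2,10):dx=+3,dy=+9->C; (3,4):dx=-3,dy=+13->D; (3,5):dx=-4,dy=+5->D; (3,6):dx=+4,dy=+4->C
  (3,7):dx=+3,dy=+12->C; (3,8):dx=-8,dy=+18->D; (3,9):dx=-1,dy=+8->D; (3,10):dx=-2,dy=+10->D
  (4,5):dx=-1,dy=-8->C; (4,6):dx=+7,dy=-9->D; (4,7):dx=+6,dy=-1->D; (4,8):dx=-5,dy=+5->D
  (4,9):dx=+2,dy=-5->D; (4,10):dx=+1,dy=-3->D; (5,6):dx=+8,dy=-1->D; (5,7):dx=+7,dy=+7->C
  (5,8):dx=-4,dy=+13->D; (5,9):dx=+3,dy=+3->C; (5,10):dx=+2,dy=+5->C; (6,7):dx=-1,dy=+8->D
  (6,8):dx=-12,dy=+14->D; (6,9):dx=-5,dy=+4->D; (6,10):dx=-6,dy=+6->D; (7,8):dx=-11,dy=+6->D
  (7,9):dx=-4,dy=-4->C; (7,10):dx=-5,dy=-2->C; (8,9):dx=+7,dy=-10->D; (8,10):dx=+6,dy=-8->D
  (9,10):dx=-1,dy=+2->D
Step 2: C = 14, D = 31, total pairs = 45.
Step 3: tau = (C - D)/(n(n-1)/2) = (14 - 31)/45 = -0.377778.
Step 4: Exact two-sided p-value (enumerate n! = 3628800 permutations of y under H0): p = 0.155742.
Step 5: alpha = 0.1. fail to reject H0.

tau_b = -0.3778 (C=14, D=31), p = 0.155742, fail to reject H0.


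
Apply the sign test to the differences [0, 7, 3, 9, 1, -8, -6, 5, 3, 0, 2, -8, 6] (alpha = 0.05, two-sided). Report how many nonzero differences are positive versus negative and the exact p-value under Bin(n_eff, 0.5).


Step 1: Discard zero differences. Original n = 13; n_eff = number of nonzero differences = 11.
Nonzero differences (with sign): +7, +3, +9, +1, -8, -6, +5, +3, +2, -8, +6
Step 2: Count signs: positive = 8, negative = 3.
Step 3: Under H0: P(positive) = 0.5, so the number of positives S ~ Bin(11, 0.5).
Step 4: Two-sided exact p-value = sum of Bin(11,0.5) probabilities at or below the observed probability = 0.226562.
Step 5: alpha = 0.05. fail to reject H0.

n_eff = 11, pos = 8, neg = 3, p = 0.226562, fail to reject H0.


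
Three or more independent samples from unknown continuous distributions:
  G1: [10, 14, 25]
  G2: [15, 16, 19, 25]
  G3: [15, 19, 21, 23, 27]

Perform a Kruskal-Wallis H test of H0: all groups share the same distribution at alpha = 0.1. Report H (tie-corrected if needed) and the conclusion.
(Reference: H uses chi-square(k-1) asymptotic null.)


Step 1: Combine all N = 12 observations and assign midranks.
sorted (value, group, rank): (10,G1,1), (14,G1,2), (15,G2,3.5), (15,G3,3.5), (16,G2,5), (19,G2,6.5), (19,G3,6.5), (21,G3,8), (23,G3,9), (25,G1,10.5), (25,G2,10.5), (27,G3,12)
Step 2: Sum ranks within each group.
R_1 = 13.5 (n_1 = 3)
R_2 = 25.5 (n_2 = 4)
R_3 = 39 (n_3 = 5)
Step 3: H = 12/(N(N+1)) * sum(R_i^2/n_i) - 3(N+1)
     = 12/(12*13) * (13.5^2/3 + 25.5^2/4 + 39^2/5) - 3*13
     = 0.076923 * 527.513 - 39
     = 1.577885.
Step 4: Ties present; correction factor C = 1 - 18/(12^3 - 12) = 0.989510. Corrected H = 1.577885 / 0.989510 = 1.594611.
Step 5: Under H0, H ~ chi^2(2); p-value = 0.450541.
Step 6: alpha = 0.1. fail to reject H0.

H = 1.5946, df = 2, p = 0.450541, fail to reject H0.


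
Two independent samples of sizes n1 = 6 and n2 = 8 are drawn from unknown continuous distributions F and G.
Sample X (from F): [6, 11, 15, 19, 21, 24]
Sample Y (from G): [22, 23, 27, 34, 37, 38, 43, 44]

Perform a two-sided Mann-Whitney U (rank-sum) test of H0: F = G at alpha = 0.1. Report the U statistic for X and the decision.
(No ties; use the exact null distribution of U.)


Step 1: Combine and sort all 14 observations; assign midranks.
sorted (value, group): (6,X), (11,X), (15,X), (19,X), (21,X), (22,Y), (23,Y), (24,X), (27,Y), (34,Y), (37,Y), (38,Y), (43,Y), (44,Y)
ranks: 6->1, 11->2, 15->3, 19->4, 21->5, 22->6, 23->7, 24->8, 27->9, 34->10, 37->11, 38->12, 43->13, 44->14
Step 2: Rank sum for X: R1 = 1 + 2 + 3 + 4 + 5 + 8 = 23.
Step 3: U_X = R1 - n1(n1+1)/2 = 23 - 6*7/2 = 23 - 21 = 2.
       U_Y = n1*n2 - U_X = 48 - 2 = 46.
Step 4: No ties, so the exact null distribution of U (based on enumerating the C(14,6) = 3003 equally likely rank assignments) gives the two-sided p-value.
Step 5: p-value = 0.002664; compare to alpha = 0.1. reject H0.

U_X = 2, p = 0.002664, reject H0 at alpha = 0.1.


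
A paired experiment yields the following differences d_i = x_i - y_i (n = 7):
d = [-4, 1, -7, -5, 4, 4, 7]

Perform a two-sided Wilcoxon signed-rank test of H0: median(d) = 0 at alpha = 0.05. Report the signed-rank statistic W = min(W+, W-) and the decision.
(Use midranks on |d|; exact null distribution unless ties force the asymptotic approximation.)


Step 1: Drop any zero differences (none here) and take |d_i|.
|d| = [4, 1, 7, 5, 4, 4, 7]
Step 2: Midrank |d_i| (ties get averaged ranks).
ranks: |4|->3, |1|->1, |7|->6.5, |5|->5, |4|->3, |4|->3, |7|->6.5
Step 3: Attach original signs; sum ranks with positive sign and with negative sign.
W+ = 1 + 3 + 3 + 6.5 = 13.5
W- = 3 + 6.5 + 5 = 14.5
(Check: W+ + W- = 28 should equal n(n+1)/2 = 28.)
Step 4: Test statistic W = min(W+, W-) = 13.5.
Step 5: Ties in |d|, so use the tie-corrected normal approximation.
        E[W] = n(n+1)/4 = 7*8/4 = 14.
        Tie groups: |d|=4 (t=3), |d|=7 (t=2); sum(t^3 - t) = 30.
        Var[W] = n(n+1)(2n+1)/24 - sum(t^3-t)/48 = 840/24 - 30/48 = 34.375.
        z = (W - E[W]) / sqrt(Var[W]) = (13.5 - 14) / 5.8630 = -0.0853.
        Two-sided p = 2*Phi(z) = 0.932039.
Step 6: alpha = 0.05. fail to reject H0.

W+ = 13.5, W- = 14.5, W = min = 13.5, p = 0.932039, fail to reject H0.


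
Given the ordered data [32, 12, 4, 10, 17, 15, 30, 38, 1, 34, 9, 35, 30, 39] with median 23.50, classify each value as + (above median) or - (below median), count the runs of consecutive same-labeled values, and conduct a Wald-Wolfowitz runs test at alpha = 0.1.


Step 1: Compute median = 23.50; label A = above, B = below.
Labels in order: ABBBBBAABABAAA  (n_A = 7, n_B = 7)
Step 2: Count runs R = 7.
Step 3: Under H0 (random ordering), E[R] = 2*n_A*n_B/(n_A+n_B) + 1 = 2*7*7/14 + 1 = 8.0000.
        Var[R] = 2*n_A*n_B*(2*n_A*n_B - n_A - n_B) / ((n_A+n_B)^2 * (n_A+n_B-1)) = 8232/2548 = 3.2308.
        SD[R] = 1.7974.
Step 4: Continuity-corrected z = (R + 0.5 - E[R]) / SD[R] = (7 + 0.5 - 8.0000) / 1.7974 = -0.2782.
Step 5: Two-sided p-value via normal approximation = 2*(1 - Phi(|z|)) = 0.780879.
Step 6: alpha = 0.1. fail to reject H0.

R = 7, z = -0.2782, p = 0.780879, fail to reject H0.


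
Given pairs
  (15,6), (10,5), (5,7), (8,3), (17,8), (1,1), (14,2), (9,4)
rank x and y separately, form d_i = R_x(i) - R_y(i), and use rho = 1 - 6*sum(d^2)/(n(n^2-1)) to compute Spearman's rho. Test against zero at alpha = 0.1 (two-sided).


Step 1: Rank x and y separately (midranks; no ties here).
rank(x): 15->7, 10->5, 5->2, 8->3, 17->8, 1->1, 14->6, 9->4
rank(y): 6->6, 5->5, 7->7, 3->3, 8->8, 1->1, 2->2, 4->4
Step 2: d_i = R_x(i) - R_y(i); compute d_i^2.
  (7-6)^2=1, (5-5)^2=0, (2-7)^2=25, (3-3)^2=0, (8-8)^2=0, (1-1)^2=0, (6-2)^2=16, (4-4)^2=0
sum(d^2) = 42.
Step 3: rho = 1 - 6*42 / (8*(8^2 - 1)) = 1 - 252/504 = 0.500000.
Step 4: Under H0, t = rho * sqrt((n-2)/(1-rho^2)) = 1.4142 ~ t(6).
Step 5: Two-sided p-value from the t-distribution with 6 df = 0.207031.
Step 6: alpha = 0.1. fail to reject H0.

rho = 0.5000, p = 0.207031, fail to reject H0 at alpha = 0.1.


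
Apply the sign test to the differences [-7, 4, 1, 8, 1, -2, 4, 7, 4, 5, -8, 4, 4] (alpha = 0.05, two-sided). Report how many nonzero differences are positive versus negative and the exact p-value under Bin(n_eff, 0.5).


Step 1: Discard zero differences. Original n = 13; n_eff = number of nonzero differences = 13.
Nonzero differences (with sign): -7, +4, +1, +8, +1, -2, +4, +7, +4, +5, -8, +4, +4
Step 2: Count signs: positive = 10, negative = 3.
Step 3: Under H0: P(positive) = 0.5, so the number of positives S ~ Bin(13, 0.5).
Step 4: Two-sided exact p-value = sum of Bin(13,0.5) probabilities at or below the observed probability = 0.092285.
Step 5: alpha = 0.05. fail to reject H0.

n_eff = 13, pos = 10, neg = 3, p = 0.092285, fail to reject H0.


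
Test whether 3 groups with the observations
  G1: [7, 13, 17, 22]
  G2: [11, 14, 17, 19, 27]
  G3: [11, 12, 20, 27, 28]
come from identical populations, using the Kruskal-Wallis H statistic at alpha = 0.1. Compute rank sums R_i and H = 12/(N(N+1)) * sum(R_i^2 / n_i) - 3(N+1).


Step 1: Combine all N = 14 observations and assign midranks.
sorted (value, group, rank): (7,G1,1), (11,G2,2.5), (11,G3,2.5), (12,G3,4), (13,G1,5), (14,G2,6), (17,G1,7.5), (17,G2,7.5), (19,G2,9), (20,G3,10), (22,G1,11), (27,G2,12.5), (27,G3,12.5), (28,G3,14)
Step 2: Sum ranks within each group.
R_1 = 24.5 (n_1 = 4)
R_2 = 37.5 (n_2 = 5)
R_3 = 43 (n_3 = 5)
Step 3: H = 12/(N(N+1)) * sum(R_i^2/n_i) - 3(N+1)
     = 12/(14*15) * (24.5^2/4 + 37.5^2/5 + 43^2/5) - 3*15
     = 0.057143 * 801.112 - 45
     = 0.777857.
Step 4: Ties present; correction factor C = 1 - 18/(14^3 - 14) = 0.993407. Corrected H = 0.777857 / 0.993407 = 0.783020.
Step 5: Under H0, H ~ chi^2(2); p-value = 0.676035.
Step 6: alpha = 0.1. fail to reject H0.

H = 0.7830, df = 2, p = 0.676035, fail to reject H0.


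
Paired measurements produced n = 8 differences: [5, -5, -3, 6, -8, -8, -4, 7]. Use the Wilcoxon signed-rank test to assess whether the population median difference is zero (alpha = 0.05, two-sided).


Step 1: Drop any zero differences (none here) and take |d_i|.
|d| = [5, 5, 3, 6, 8, 8, 4, 7]
Step 2: Midrank |d_i| (ties get averaged ranks).
ranks: |5|->3.5, |5|->3.5, |3|->1, |6|->5, |8|->7.5, |8|->7.5, |4|->2, |7|->6
Step 3: Attach original signs; sum ranks with positive sign and with negative sign.
W+ = 3.5 + 5 + 6 = 14.5
W- = 3.5 + 1 + 7.5 + 7.5 + 2 = 21.5
(Check: W+ + W- = 36 should equal n(n+1)/2 = 36.)
Step 4: Test statistic W = min(W+, W-) = 14.5.
Step 5: Ties in |d|, so use the tie-corrected normal approximation.
        E[W] = n(n+1)/4 = 8*9/4 = 18.
        Tie groups: |d|=5 (t=2), |d|=8 (t=2); sum(t^3 - t) = 12.
        Var[W] = n(n+1)(2n+1)/24 - sum(t^3-t)/48 = 1224/24 - 12/48 = 50.75.
        z = (W - E[W]) / sqrt(Var[W]) = (14.5 - 18) / 7.1239 = -0.4913.
        Two-sided p = 2*Phi(z) = 0.623212.
Step 6: alpha = 0.05. fail to reject H0.

W+ = 14.5, W- = 21.5, W = min = 14.5, p = 0.623212, fail to reject H0.


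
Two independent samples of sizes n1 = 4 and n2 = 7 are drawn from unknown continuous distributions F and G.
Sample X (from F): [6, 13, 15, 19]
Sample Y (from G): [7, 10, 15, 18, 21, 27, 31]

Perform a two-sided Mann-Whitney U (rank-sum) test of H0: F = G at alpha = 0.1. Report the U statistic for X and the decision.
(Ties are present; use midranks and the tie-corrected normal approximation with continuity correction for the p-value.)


Step 1: Combine and sort all 11 observations; assign midranks.
sorted (value, group): (6,X), (7,Y), (10,Y), (13,X), (15,X), (15,Y), (18,Y), (19,X), (21,Y), (27,Y), (31,Y)
ranks: 6->1, 7->2, 10->3, 13->4, 15->5.5, 15->5.5, 18->7, 19->8, 21->9, 27->10, 31->11
Step 2: Rank sum for X: R1 = 1 + 4 + 5.5 + 8 = 18.5.
Step 3: U_X = R1 - n1(n1+1)/2 = 18.5 - 4*5/2 = 18.5 - 10 = 8.5.
       U_Y = n1*n2 - U_X = 28 - 8.5 = 19.5.
Step 4: Ties are present, so use the tie-corrected normal approximation (with continuity correction) for the p-value.
Step 5: p-value = 0.343605; compare to alpha = 0.1. fail to reject H0.

U_X = 8.5, p = 0.343605, fail to reject H0 at alpha = 0.1.


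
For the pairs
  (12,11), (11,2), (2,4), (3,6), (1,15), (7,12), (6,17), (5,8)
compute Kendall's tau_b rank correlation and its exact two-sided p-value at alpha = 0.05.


Step 1: Enumerate the 28 unordered pairs (i,j) with i<j and classify each by sign(x_j-x_i) * sign(y_j-y_i).
  (1,2):dx=-1,dy=-9->C; (1,3):dx=-10,dy=-7->C; (1,4):dx=-9,dy=-5->C; (1,5):dx=-11,dy=+4->D
  (1,6):dx=-5,dy=+1->D; (1,7):dx=-6,dy=+6->D; (1,8):dx=-7,dy=-3->C; (2,3):dx=-9,dy=+2->D
  (2,4):dx=-8,dy=+4->D; (2,5):dx=-10,dy=+13->D; (2,6):dx=-4,dy=+10->D; (2,7):dx=-5,dy=+15->D
  (2,8):dx=-6,dy=+6->D; (3,4):dx=+1,dy=+2->C; (3,5):dx=-1,dy=+11->D; (3,6):dx=+5,dy=+8->C
  (3,7):dx=+4,dy=+13->C; (3,8):dx=+3,dy=+4->C; (4,5):dx=-2,dy=+9->D; (4,6):dx=+4,dy=+6->C
  (4,7):dx=+3,dy=+11->C; (4,8):dx=+2,dy=+2->C; (5,6):dx=+6,dy=-3->D; (5,7):dx=+5,dy=+2->C
  (5,8):dx=+4,dy=-7->D; (6,7):dx=-1,dy=+5->D; (6,8):dx=-2,dy=-4->C; (7,8):dx=-1,dy=-9->C
Step 2: C = 14, D = 14, total pairs = 28.
Step 3: tau = (C - D)/(n(n-1)/2) = (14 - 14)/28 = 0.000000.
Step 4: Exact two-sided p-value (enumerate n! = 40320 permutations of y under H0): p = 1.000000.
Step 5: alpha = 0.05. fail to reject H0.

tau_b = 0.0000 (C=14, D=14), p = 1.000000, fail to reject H0.


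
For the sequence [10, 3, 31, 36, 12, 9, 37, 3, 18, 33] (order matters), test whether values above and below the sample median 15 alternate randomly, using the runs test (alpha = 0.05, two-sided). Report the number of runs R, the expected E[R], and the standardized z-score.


Step 1: Compute median = 15; label A = above, B = below.
Labels in order: BBAABBABAA  (n_A = 5, n_B = 5)
Step 2: Count runs R = 6.
Step 3: Under H0 (random ordering), E[R] = 2*n_A*n_B/(n_A+n_B) + 1 = 2*5*5/10 + 1 = 6.0000.
        Var[R] = 2*n_A*n_B*(2*n_A*n_B - n_A - n_B) / ((n_A+n_B)^2 * (n_A+n_B-1)) = 2000/900 = 2.2222.
        SD[R] = 1.4907.
Step 4: R = E[R], so z = 0 with no continuity correction.
Step 5: Two-sided p-value via normal approximation = 2*(1 - Phi(|z|)) = 1.000000.
Step 6: alpha = 0.05. fail to reject H0.

R = 6, z = 0.0000, p = 1.000000, fail to reject H0.


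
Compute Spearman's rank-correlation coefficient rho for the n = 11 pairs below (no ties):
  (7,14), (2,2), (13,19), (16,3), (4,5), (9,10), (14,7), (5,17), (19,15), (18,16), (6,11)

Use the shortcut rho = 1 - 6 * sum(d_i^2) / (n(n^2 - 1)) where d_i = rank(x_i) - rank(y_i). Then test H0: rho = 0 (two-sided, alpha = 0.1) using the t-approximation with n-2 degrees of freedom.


Step 1: Rank x and y separately (midranks; no ties here).
rank(x): 7->5, 2->1, 13->7, 16->9, 4->2, 9->6, 14->8, 5->3, 19->11, 18->10, 6->4
rank(y): 14->7, 2->1, 19->11, 3->2, 5->3, 10->5, 7->4, 17->10, 15->8, 16->9, 11->6
Step 2: d_i = R_x(i) - R_y(i); compute d_i^2.
  (5-7)^2=4, (1-1)^2=0, (7-11)^2=16, (9-2)^2=49, (2-3)^2=1, (6-5)^2=1, (8-4)^2=16, (3-10)^2=49, (11-8)^2=9, (10-9)^2=1, (4-6)^2=4
sum(d^2) = 150.
Step 3: rho = 1 - 6*150 / (11*(11^2 - 1)) = 1 - 900/1320 = 0.318182.
Step 4: Under H0, t = rho * sqrt((n-2)/(1-rho^2)) = 1.0069 ~ t(9).
Step 5: Two-sided p-value from the t-distribution with 9 df = 0.340298.
Step 6: alpha = 0.1. fail to reject H0.

rho = 0.3182, p = 0.340298, fail to reject H0 at alpha = 0.1.


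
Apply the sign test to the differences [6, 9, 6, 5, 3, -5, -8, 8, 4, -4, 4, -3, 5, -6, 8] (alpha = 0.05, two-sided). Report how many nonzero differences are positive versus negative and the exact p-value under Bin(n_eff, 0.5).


Step 1: Discard zero differences. Original n = 15; n_eff = number of nonzero differences = 15.
Nonzero differences (with sign): +6, +9, +6, +5, +3, -5, -8, +8, +4, -4, +4, -3, +5, -6, +8
Step 2: Count signs: positive = 10, negative = 5.
Step 3: Under H0: P(positive) = 0.5, so the number of positives S ~ Bin(15, 0.5).
Step 4: Two-sided exact p-value = sum of Bin(15,0.5) probabilities at or below the observed probability = 0.301758.
Step 5: alpha = 0.05. fail to reject H0.

n_eff = 15, pos = 10, neg = 5, p = 0.301758, fail to reject H0.


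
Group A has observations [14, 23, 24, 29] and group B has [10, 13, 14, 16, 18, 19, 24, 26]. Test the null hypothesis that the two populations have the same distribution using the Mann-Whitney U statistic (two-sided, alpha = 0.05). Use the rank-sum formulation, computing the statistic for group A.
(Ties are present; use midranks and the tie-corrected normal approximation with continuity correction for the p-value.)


Step 1: Combine and sort all 12 observations; assign midranks.
sorted (value, group): (10,Y), (13,Y), (14,X), (14,Y), (16,Y), (18,Y), (19,Y), (23,X), (24,X), (24,Y), (26,Y), (29,X)
ranks: 10->1, 13->2, 14->3.5, 14->3.5, 16->5, 18->6, 19->7, 23->8, 24->9.5, 24->9.5, 26->11, 29->12
Step 2: Rank sum for X: R1 = 3.5 + 8 + 9.5 + 12 = 33.
Step 3: U_X = R1 - n1(n1+1)/2 = 33 - 4*5/2 = 33 - 10 = 23.
       U_Y = n1*n2 - U_X = 32 - 23 = 9.
Step 4: Ties are present, so use the tie-corrected normal approximation (with continuity correction) for the p-value.
Step 5: p-value = 0.267926; compare to alpha = 0.05. fail to reject H0.

U_X = 23, p = 0.267926, fail to reject H0 at alpha = 0.05.


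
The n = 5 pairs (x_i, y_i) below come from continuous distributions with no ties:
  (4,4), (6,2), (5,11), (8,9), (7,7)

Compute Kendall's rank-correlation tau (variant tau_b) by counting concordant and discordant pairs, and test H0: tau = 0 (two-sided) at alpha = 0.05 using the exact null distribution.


Step 1: Enumerate the 10 unordered pairs (i,j) with i<j and classify each by sign(x_j-x_i) * sign(y_j-y_i).
  (1,2):dx=+2,dy=-2->D; (1,3):dx=+1,dy=+7->C; (1,4):dx=+4,dy=+5->C; (1,5):dx=+3,dy=+3->C
  (2,3):dx=-1,dy=+9->D; (2,4):dx=+2,dy=+7->C; (2,5):dx=+1,dy=+5->C; (3,4):dx=+3,dy=-2->D
  (3,5):dx=+2,dy=-4->D; (4,5):dx=-1,dy=-2->C
Step 2: C = 6, D = 4, total pairs = 10.
Step 3: tau = (C - D)/(n(n-1)/2) = (6 - 4)/10 = 0.200000.
Step 4: Exact two-sided p-value (enumerate n! = 120 permutations of y under H0): p = 0.816667.
Step 5: alpha = 0.05. fail to reject H0.

tau_b = 0.2000 (C=6, D=4), p = 0.816667, fail to reject H0.


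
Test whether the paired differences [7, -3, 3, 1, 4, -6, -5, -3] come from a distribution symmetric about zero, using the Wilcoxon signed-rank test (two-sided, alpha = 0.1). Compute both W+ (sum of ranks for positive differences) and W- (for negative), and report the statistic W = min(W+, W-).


Step 1: Drop any zero differences (none here) and take |d_i|.
|d| = [7, 3, 3, 1, 4, 6, 5, 3]
Step 2: Midrank |d_i| (ties get averaged ranks).
ranks: |7|->8, |3|->3, |3|->3, |1|->1, |4|->5, |6|->7, |5|->6, |3|->3
Step 3: Attach original signs; sum ranks with positive sign and with negative sign.
W+ = 8 + 3 + 1 + 5 = 17
W- = 3 + 7 + 6 + 3 = 19
(Check: W+ + W- = 36 should equal n(n+1)/2 = 36.)
Step 4: Test statistic W = min(W+, W-) = 17.
Step 5: Ties in |d|, so use the tie-corrected normal approximation.
        E[W] = n(n+1)/4 = 8*9/4 = 18.
        Tie groups: |d|=3 (t=3); sum(t^3 - t) = 24.
        Var[W] = n(n+1)(2n+1)/24 - sum(t^3-t)/48 = 1224/24 - 24/48 = 50.5.
        z = (W - E[W]) / sqrt(Var[W]) = (17 - 18) / 7.1063 = -0.1407.
        Two-sided p = 2*Phi(z) = 0.888092.
Step 6: alpha = 0.1. fail to reject H0.

W+ = 17, W- = 19, W = min = 17, p = 0.888092, fail to reject H0.


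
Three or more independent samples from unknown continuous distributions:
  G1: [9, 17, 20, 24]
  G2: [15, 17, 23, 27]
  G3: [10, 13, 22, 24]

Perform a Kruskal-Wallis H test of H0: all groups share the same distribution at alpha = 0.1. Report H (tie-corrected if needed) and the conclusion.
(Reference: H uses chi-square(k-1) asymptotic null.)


Step 1: Combine all N = 12 observations and assign midranks.
sorted (value, group, rank): (9,G1,1), (10,G3,2), (13,G3,3), (15,G2,4), (17,G1,5.5), (17,G2,5.5), (20,G1,7), (22,G3,8), (23,G2,9), (24,G1,10.5), (24,G3,10.5), (27,G2,12)
Step 2: Sum ranks within each group.
R_1 = 24 (n_1 = 4)
R_2 = 30.5 (n_2 = 4)
R_3 = 23.5 (n_3 = 4)
Step 3: H = 12/(N(N+1)) * sum(R_i^2/n_i) - 3(N+1)
     = 12/(12*13) * (24^2/4 + 30.5^2/4 + 23.5^2/4) - 3*13
     = 0.076923 * 514.625 - 39
     = 0.586538.
Step 4: Ties present; correction factor C = 1 - 12/(12^3 - 12) = 0.993007. Corrected H = 0.586538 / 0.993007 = 0.590669.
Step 5: Under H0, H ~ chi^2(2); p-value = 0.744283.
Step 6: alpha = 0.1. fail to reject H0.

H = 0.5907, df = 2, p = 0.744283, fail to reject H0.


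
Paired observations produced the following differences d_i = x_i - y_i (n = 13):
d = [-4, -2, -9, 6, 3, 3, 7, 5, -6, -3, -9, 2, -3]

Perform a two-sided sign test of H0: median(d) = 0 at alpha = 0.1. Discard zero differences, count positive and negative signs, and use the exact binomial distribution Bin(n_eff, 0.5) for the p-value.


Step 1: Discard zero differences. Original n = 13; n_eff = number of nonzero differences = 13.
Nonzero differences (with sign): -4, -2, -9, +6, +3, +3, +7, +5, -6, -3, -9, +2, -3
Step 2: Count signs: positive = 6, negative = 7.
Step 3: Under H0: P(positive) = 0.5, so the number of positives S ~ Bin(13, 0.5).
Step 4: Two-sided exact p-value = sum of Bin(13,0.5) probabilities at or below the observed probability = 1.000000.
Step 5: alpha = 0.1. fail to reject H0.

n_eff = 13, pos = 6, neg = 7, p = 1.000000, fail to reject H0.


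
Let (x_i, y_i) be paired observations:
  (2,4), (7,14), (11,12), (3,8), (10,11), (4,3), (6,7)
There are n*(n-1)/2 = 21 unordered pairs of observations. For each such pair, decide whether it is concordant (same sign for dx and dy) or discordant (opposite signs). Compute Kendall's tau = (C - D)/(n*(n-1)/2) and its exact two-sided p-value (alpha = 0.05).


Step 1: Enumerate the 21 unordered pairs (i,j) with i<j and classify each by sign(x_j-x_i) * sign(y_j-y_i).
  (1,2):dx=+5,dy=+10->C; (1,3):dx=+9,dy=+8->C; (1,4):dx=+1,dy=+4->C; (1,5):dx=+8,dy=+7->C
  (1,6):dx=+2,dy=-1->D; (1,7):dx=+4,dy=+3->C; (2,3):dx=+4,dy=-2->D; (2,4):dx=-4,dy=-6->C
  (2,5):dx=+3,dy=-3->D; (2,6):dx=-3,dy=-11->C; (2,7):dx=-1,dy=-7->C; (3,4):dx=-8,dy=-4->C
  (3,5):dx=-1,dy=-1->C; (3,6):dx=-7,dy=-9->C; (3,7):dx=-5,dy=-5->C; (4,5):dx=+7,dy=+3->C
  (4,6):dx=+1,dy=-5->D; (4,7):dx=+3,dy=-1->D; (5,6):dx=-6,dy=-8->C; (5,7):dx=-4,dy=-4->C
  (6,7):dx=+2,dy=+4->C
Step 2: C = 16, D = 5, total pairs = 21.
Step 3: tau = (C - D)/(n(n-1)/2) = (16 - 5)/21 = 0.523810.
Step 4: Exact two-sided p-value (enumerate n! = 5040 permutations of y under H0): p = 0.136111.
Step 5: alpha = 0.05. fail to reject H0.

tau_b = 0.5238 (C=16, D=5), p = 0.136111, fail to reject H0.


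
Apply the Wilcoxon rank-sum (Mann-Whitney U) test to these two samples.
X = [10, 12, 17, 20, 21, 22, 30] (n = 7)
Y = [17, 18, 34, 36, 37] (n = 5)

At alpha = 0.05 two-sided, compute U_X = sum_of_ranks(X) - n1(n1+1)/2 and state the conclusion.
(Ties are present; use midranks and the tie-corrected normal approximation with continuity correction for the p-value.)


Step 1: Combine and sort all 12 observations; assign midranks.
sorted (value, group): (10,X), (12,X), (17,X), (17,Y), (18,Y), (20,X), (21,X), (22,X), (30,X), (34,Y), (36,Y), (37,Y)
ranks: 10->1, 12->2, 17->3.5, 17->3.5, 18->5, 20->6, 21->7, 22->8, 30->9, 34->10, 36->11, 37->12
Step 2: Rank sum for X: R1 = 1 + 2 + 3.5 + 6 + 7 + 8 + 9 = 36.5.
Step 3: U_X = R1 - n1(n1+1)/2 = 36.5 - 7*8/2 = 36.5 - 28 = 8.5.
       U_Y = n1*n2 - U_X = 35 - 8.5 = 26.5.
Step 4: Ties are present, so use the tie-corrected normal approximation (with continuity correction) for the p-value.
Step 5: p-value = 0.166721; compare to alpha = 0.05. fail to reject H0.

U_X = 8.5, p = 0.166721, fail to reject H0 at alpha = 0.05.


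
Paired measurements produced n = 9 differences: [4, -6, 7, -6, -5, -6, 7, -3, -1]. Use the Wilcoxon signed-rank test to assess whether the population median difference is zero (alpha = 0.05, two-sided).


Step 1: Drop any zero differences (none here) and take |d_i|.
|d| = [4, 6, 7, 6, 5, 6, 7, 3, 1]
Step 2: Midrank |d_i| (ties get averaged ranks).
ranks: |4|->3, |6|->6, |7|->8.5, |6|->6, |5|->4, |6|->6, |7|->8.5, |3|->2, |1|->1
Step 3: Attach original signs; sum ranks with positive sign and with negative sign.
W+ = 3 + 8.5 + 8.5 = 20
W- = 6 + 6 + 4 + 6 + 2 + 1 = 25
(Check: W+ + W- = 45 should equal n(n+1)/2 = 45.)
Step 4: Test statistic W = min(W+, W-) = 20.
Step 5: Ties in |d|, so use the tie-corrected normal approximation.
        E[W] = n(n+1)/4 = 9*10/4 = 22.5.
        Tie groups: |d|=6 (t=3), |d|=7 (t=2); sum(t^3 - t) = 30.
        Var[W] = n(n+1)(2n+1)/24 - sum(t^3-t)/48 = 1710/24 - 30/48 = 70.625.
        z = (W - E[W]) / sqrt(Var[W]) = (20 - 22.5) / 8.4039 = -0.2975.
        Two-sided p = 2*Phi(z) = 0.766099.
Step 6: alpha = 0.05. fail to reject H0.

W+ = 20, W- = 25, W = min = 20, p = 0.766099, fail to reject H0.


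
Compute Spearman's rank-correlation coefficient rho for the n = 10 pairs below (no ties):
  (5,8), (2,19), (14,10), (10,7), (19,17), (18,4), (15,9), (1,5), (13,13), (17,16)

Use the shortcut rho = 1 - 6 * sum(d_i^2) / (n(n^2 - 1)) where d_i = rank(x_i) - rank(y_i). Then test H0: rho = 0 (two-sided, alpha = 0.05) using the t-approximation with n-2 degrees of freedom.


Step 1: Rank x and y separately (midranks; no ties here).
rank(x): 5->3, 2->2, 14->6, 10->4, 19->10, 18->9, 15->7, 1->1, 13->5, 17->8
rank(y): 8->4, 19->10, 10->6, 7->3, 17->9, 4->1, 9->5, 5->2, 13->7, 16->8
Step 2: d_i = R_x(i) - R_y(i); compute d_i^2.
  (3-4)^2=1, (2-10)^2=64, (6-6)^2=0, (4-3)^2=1, (10-9)^2=1, (9-1)^2=64, (7-5)^2=4, (1-2)^2=1, (5-7)^2=4, (8-8)^2=0
sum(d^2) = 140.
Step 3: rho = 1 - 6*140 / (10*(10^2 - 1)) = 1 - 840/990 = 0.151515.
Step 4: Under H0, t = rho * sqrt((n-2)/(1-rho^2)) = 0.4336 ~ t(8).
Step 5: Two-sided p-value from the t-distribution with 8 df = 0.676065.
Step 6: alpha = 0.05. fail to reject H0.

rho = 0.1515, p = 0.676065, fail to reject H0 at alpha = 0.05.


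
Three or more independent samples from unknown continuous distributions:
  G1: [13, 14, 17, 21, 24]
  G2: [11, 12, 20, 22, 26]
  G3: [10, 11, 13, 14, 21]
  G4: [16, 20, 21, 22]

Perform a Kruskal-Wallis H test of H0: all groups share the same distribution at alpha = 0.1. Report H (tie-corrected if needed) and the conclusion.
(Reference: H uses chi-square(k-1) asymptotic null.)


Step 1: Combine all N = 19 observations and assign midranks.
sorted (value, group, rank): (10,G3,1), (11,G2,2.5), (11,G3,2.5), (12,G2,4), (13,G1,5.5), (13,G3,5.5), (14,G1,7.5), (14,G3,7.5), (16,G4,9), (17,G1,10), (20,G2,11.5), (20,G4,11.5), (21,G1,14), (21,G3,14), (21,G4,14), (22,G2,16.5), (22,G4,16.5), (24,G1,18), (26,G2,19)
Step 2: Sum ranks within each group.
R_1 = 55 (n_1 = 5)
R_2 = 53.5 (n_2 = 5)
R_3 = 30.5 (n_3 = 5)
R_4 = 51 (n_4 = 4)
Step 3: H = 12/(N(N+1)) * sum(R_i^2/n_i) - 3(N+1)
     = 12/(19*20) * (55^2/5 + 53.5^2/5 + 30.5^2/5 + 51^2/4) - 3*20
     = 0.031579 * 2013.75 - 60
     = 3.592105.
Step 4: Ties present; correction factor C = 1 - 54/(19^3 - 19) = 0.992105. Corrected H = 3.592105 / 0.992105 = 3.620690.
Step 5: Under H0, H ~ chi^2(3); p-value = 0.305443.
Step 6: alpha = 0.1. fail to reject H0.

H = 3.6207, df = 3, p = 0.305443, fail to reject H0.


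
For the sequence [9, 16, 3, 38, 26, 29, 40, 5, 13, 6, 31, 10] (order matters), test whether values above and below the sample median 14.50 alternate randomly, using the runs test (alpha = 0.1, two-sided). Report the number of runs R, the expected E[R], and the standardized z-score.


Step 1: Compute median = 14.50; label A = above, B = below.
Labels in order: BABAAAABBBAB  (n_A = 6, n_B = 6)
Step 2: Count runs R = 7.
Step 3: Under H0 (random ordering), E[R] = 2*n_A*n_B/(n_A+n_B) + 1 = 2*6*6/12 + 1 = 7.0000.
        Var[R] = 2*n_A*n_B*(2*n_A*n_B - n_A - n_B) / ((n_A+n_B)^2 * (n_A+n_B-1)) = 4320/1584 = 2.7273.
        SD[R] = 1.6514.
Step 4: R = E[R], so z = 0 with no continuity correction.
Step 5: Two-sided p-value via normal approximation = 2*(1 - Phi(|z|)) = 1.000000.
Step 6: alpha = 0.1. fail to reject H0.

R = 7, z = 0.0000, p = 1.000000, fail to reject H0.


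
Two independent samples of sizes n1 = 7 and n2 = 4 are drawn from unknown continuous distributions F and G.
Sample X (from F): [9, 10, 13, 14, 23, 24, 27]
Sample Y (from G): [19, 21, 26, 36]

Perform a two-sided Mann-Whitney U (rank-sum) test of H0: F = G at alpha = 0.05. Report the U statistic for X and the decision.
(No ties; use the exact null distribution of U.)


Step 1: Combine and sort all 11 observations; assign midranks.
sorted (value, group): (9,X), (10,X), (13,X), (14,X), (19,Y), (21,Y), (23,X), (24,X), (26,Y), (27,X), (36,Y)
ranks: 9->1, 10->2, 13->3, 14->4, 19->5, 21->6, 23->7, 24->8, 26->9, 27->10, 36->11
Step 2: Rank sum for X: R1 = 1 + 2 + 3 + 4 + 7 + 8 + 10 = 35.
Step 3: U_X = R1 - n1(n1+1)/2 = 35 - 7*8/2 = 35 - 28 = 7.
       U_Y = n1*n2 - U_X = 28 - 7 = 21.
Step 4: No ties, so the exact null distribution of U (based on enumerating the C(11,7) = 330 equally likely rank assignments) gives the two-sided p-value.
Step 5: p-value = 0.230303; compare to alpha = 0.05. fail to reject H0.

U_X = 7, p = 0.230303, fail to reject H0 at alpha = 0.05.


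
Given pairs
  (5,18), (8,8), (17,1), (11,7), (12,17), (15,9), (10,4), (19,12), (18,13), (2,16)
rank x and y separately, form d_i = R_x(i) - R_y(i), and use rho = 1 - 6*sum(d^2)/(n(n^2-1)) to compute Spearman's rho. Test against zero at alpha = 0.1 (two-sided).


Step 1: Rank x and y separately (midranks; no ties here).
rank(x): 5->2, 8->3, 17->8, 11->5, 12->6, 15->7, 10->4, 19->10, 18->9, 2->1
rank(y): 18->10, 8->4, 1->1, 7->3, 17->9, 9->5, 4->2, 12->6, 13->7, 16->8
Step 2: d_i = R_x(i) - R_y(i); compute d_i^2.
  (2-10)^2=64, (3-4)^2=1, (8-1)^2=49, (5-3)^2=4, (6-9)^2=9, (7-5)^2=4, (4-2)^2=4, (10-6)^2=16, (9-7)^2=4, (1-8)^2=49
sum(d^2) = 204.
Step 3: rho = 1 - 6*204 / (10*(10^2 - 1)) = 1 - 1224/990 = -0.236364.
Step 4: Under H0, t = rho * sqrt((n-2)/(1-rho^2)) = -0.6880 ~ t(8).
Step 5: Two-sided p-value from the t-distribution with 8 df = 0.510885.
Step 6: alpha = 0.1. fail to reject H0.

rho = -0.2364, p = 0.510885, fail to reject H0 at alpha = 0.1.


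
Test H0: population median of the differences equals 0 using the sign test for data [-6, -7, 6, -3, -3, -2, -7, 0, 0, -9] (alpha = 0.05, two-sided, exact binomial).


Step 1: Discard zero differences. Original n = 10; n_eff = number of nonzero differences = 8.
Nonzero differences (with sign): -6, -7, +6, -3, -3, -2, -7, -9
Step 2: Count signs: positive = 1, negative = 7.
Step 3: Under H0: P(positive) = 0.5, so the number of positives S ~ Bin(8, 0.5).
Step 4: Two-sided exact p-value = sum of Bin(8,0.5) probabilities at or below the observed probability = 0.070312.
Step 5: alpha = 0.05. fail to reject H0.

n_eff = 8, pos = 1, neg = 7, p = 0.070312, fail to reject H0.


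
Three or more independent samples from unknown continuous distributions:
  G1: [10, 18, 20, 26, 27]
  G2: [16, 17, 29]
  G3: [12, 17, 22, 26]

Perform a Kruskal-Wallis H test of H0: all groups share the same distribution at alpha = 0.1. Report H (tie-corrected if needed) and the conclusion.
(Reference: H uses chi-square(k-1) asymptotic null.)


Step 1: Combine all N = 12 observations and assign midranks.
sorted (value, group, rank): (10,G1,1), (12,G3,2), (16,G2,3), (17,G2,4.5), (17,G3,4.5), (18,G1,6), (20,G1,7), (22,G3,8), (26,G1,9.5), (26,G3,9.5), (27,G1,11), (29,G2,12)
Step 2: Sum ranks within each group.
R_1 = 34.5 (n_1 = 5)
R_2 = 19.5 (n_2 = 3)
R_3 = 24 (n_3 = 4)
Step 3: H = 12/(N(N+1)) * sum(R_i^2/n_i) - 3(N+1)
     = 12/(12*13) * (34.5^2/5 + 19.5^2/3 + 24^2/4) - 3*13
     = 0.076923 * 508.8 - 39
     = 0.138462.
Step 4: Ties present; correction factor C = 1 - 12/(12^3 - 12) = 0.993007. Corrected H = 0.138462 / 0.993007 = 0.139437.
Step 5: Under H0, H ~ chi^2(2); p-value = 0.932657.
Step 6: alpha = 0.1. fail to reject H0.

H = 0.1394, df = 2, p = 0.932657, fail to reject H0.


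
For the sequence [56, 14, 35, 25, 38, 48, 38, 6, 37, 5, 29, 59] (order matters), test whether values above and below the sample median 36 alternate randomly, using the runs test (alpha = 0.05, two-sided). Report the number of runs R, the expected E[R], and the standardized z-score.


Step 1: Compute median = 36; label A = above, B = below.
Labels in order: ABBBAAABABBA  (n_A = 6, n_B = 6)
Step 2: Count runs R = 7.
Step 3: Under H0 (random ordering), E[R] = 2*n_A*n_B/(n_A+n_B) + 1 = 2*6*6/12 + 1 = 7.0000.
        Var[R] = 2*n_A*n_B*(2*n_A*n_B - n_A - n_B) / ((n_A+n_B)^2 * (n_A+n_B-1)) = 4320/1584 = 2.7273.
        SD[R] = 1.6514.
Step 4: R = E[R], so z = 0 with no continuity correction.
Step 5: Two-sided p-value via normal approximation = 2*(1 - Phi(|z|)) = 1.000000.
Step 6: alpha = 0.05. fail to reject H0.

R = 7, z = 0.0000, p = 1.000000, fail to reject H0.


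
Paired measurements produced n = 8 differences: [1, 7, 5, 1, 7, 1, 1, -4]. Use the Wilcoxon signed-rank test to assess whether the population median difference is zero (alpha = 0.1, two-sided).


Step 1: Drop any zero differences (none here) and take |d_i|.
|d| = [1, 7, 5, 1, 7, 1, 1, 4]
Step 2: Midrank |d_i| (ties get averaged ranks).
ranks: |1|->2.5, |7|->7.5, |5|->6, |1|->2.5, |7|->7.5, |1|->2.5, |1|->2.5, |4|->5
Step 3: Attach original signs; sum ranks with positive sign and with negative sign.
W+ = 2.5 + 7.5 + 6 + 2.5 + 7.5 + 2.5 + 2.5 = 31
W- = 5 = 5
(Check: W+ + W- = 36 should equal n(n+1)/2 = 36.)
Step 4: Test statistic W = min(W+, W-) = 5.
Step 5: Ties in |d|, so use the tie-corrected normal approximation.
        E[W] = n(n+1)/4 = 8*9/4 = 18.
        Tie groups: |d|=1 (t=4), |d|=7 (t=2); sum(t^3 - t) = 66.
        Var[W] = n(n+1)(2n+1)/24 - sum(t^3-t)/48 = 1224/24 - 66/48 = 49.625.
        z = (W - E[W]) / sqrt(Var[W]) = (5 - 18) / 7.0445 = -1.8454.
        Two-sided p = 2*Phi(z) = 0.064978.
Step 6: alpha = 0.1. reject H0.

W+ = 31, W- = 5, W = min = 5, p = 0.064978, reject H0.


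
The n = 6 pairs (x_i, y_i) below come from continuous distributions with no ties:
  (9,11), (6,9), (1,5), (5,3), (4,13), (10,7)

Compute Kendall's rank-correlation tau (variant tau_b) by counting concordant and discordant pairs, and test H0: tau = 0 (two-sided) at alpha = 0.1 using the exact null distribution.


Step 1: Enumerate the 15 unordered pairs (i,j) with i<j and classify each by sign(x_j-x_i) * sign(y_j-y_i).
  (1,2):dx=-3,dy=-2->C; (1,3):dx=-8,dy=-6->C; (1,4):dx=-4,dy=-8->C; (1,5):dx=-5,dy=+2->D
  (1,6):dx=+1,dy=-4->D; (2,3):dx=-5,dy=-4->C; (2,4):dx=-1,dy=-6->C; (2,5):dx=-2,dy=+4->D
  (2,6):dx=+4,dy=-2->D; (3,4):dx=+4,dy=-2->D; (3,5):dx=+3,dy=+8->C; (3,6):dx=+9,dy=+2->C
  (4,5):dx=-1,dy=+10->D; (4,6):dx=+5,dy=+4->C; (5,6):dx=+6,dy=-6->D
Step 2: C = 8, D = 7, total pairs = 15.
Step 3: tau = (C - D)/(n(n-1)/2) = (8 - 7)/15 = 0.066667.
Step 4: Exact two-sided p-value (enumerate n! = 720 permutations of y under H0): p = 1.000000.
Step 5: alpha = 0.1. fail to reject H0.

tau_b = 0.0667 (C=8, D=7), p = 1.000000, fail to reject H0.


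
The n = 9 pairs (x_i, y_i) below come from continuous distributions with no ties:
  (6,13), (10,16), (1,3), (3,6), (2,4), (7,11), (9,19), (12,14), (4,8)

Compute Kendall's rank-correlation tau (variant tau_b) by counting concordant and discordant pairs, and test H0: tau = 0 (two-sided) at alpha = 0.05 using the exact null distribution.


Step 1: Enumerate the 36 unordered pairs (i,j) with i<j and classify each by sign(x_j-x_i) * sign(y_j-y_i).
  (1,2):dx=+4,dy=+3->C; (1,3):dx=-5,dy=-10->C; (1,4):dx=-3,dy=-7->C; (1,5):dx=-4,dy=-9->C
  (1,6):dx=+1,dy=-2->D; (1,7):dx=+3,dy=+6->C; (1,8):dx=+6,dy=+1->C; (1,9):dx=-2,dy=-5->C
  (2,3):dx=-9,dy=-13->C; (2,4):dx=-7,dy=-10->C; (2,5):dx=-8,dy=-12->C; (2,6):dx=-3,dy=-5->C
  (2,7):dx=-1,dy=+3->D; (2,8):dx=+2,dy=-2->D; (2,9):dx=-6,dy=-8->C; (3,4):dx=+2,dy=+3->C
  (3,5):dx=+1,dy=+1->C; (3,6):dx=+6,dy=+8->C; (3,7):dx=+8,dy=+16->C; (3,8):dx=+11,dy=+11->C
  (3,9):dx=+3,dy=+5->C; (4,5):dx=-1,dy=-2->C; (4,6):dx=+4,dy=+5->C; (4,7):dx=+6,dy=+13->C
  (4,8):dx=+9,dy=+8->C; (4,9):dx=+1,dy=+2->C; (5,6):dx=+5,dy=+7->C; (5,7):dx=+7,dy=+15->C
  (5,8):dx=+10,dy=+10->C; (5,9):dx=+2,dy=+4->C; (6,7):dx=+2,dy=+8->C; (6,8):dx=+5,dy=+3->C
  (6,9):dx=-3,dy=-3->C; (7,8):dx=+3,dy=-5->D; (7,9):dx=-5,dy=-11->C; (8,9):dx=-8,dy=-6->C
Step 2: C = 32, D = 4, total pairs = 36.
Step 3: tau = (C - D)/(n(n-1)/2) = (32 - 4)/36 = 0.777778.
Step 4: Exact two-sided p-value (enumerate n! = 362880 permutations of y under H0): p = 0.002425.
Step 5: alpha = 0.05. reject H0.

tau_b = 0.7778 (C=32, D=4), p = 0.002425, reject H0.


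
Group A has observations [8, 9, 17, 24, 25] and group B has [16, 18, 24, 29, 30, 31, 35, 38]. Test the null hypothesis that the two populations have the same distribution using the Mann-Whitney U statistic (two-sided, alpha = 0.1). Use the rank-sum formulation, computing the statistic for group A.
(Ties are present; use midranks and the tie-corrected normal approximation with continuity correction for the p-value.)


Step 1: Combine and sort all 13 observations; assign midranks.
sorted (value, group): (8,X), (9,X), (16,Y), (17,X), (18,Y), (24,X), (24,Y), (25,X), (29,Y), (30,Y), (31,Y), (35,Y), (38,Y)
ranks: 8->1, 9->2, 16->3, 17->4, 18->5, 24->6.5, 24->6.5, 25->8, 29->9, 30->10, 31->11, 35->12, 38->13
Step 2: Rank sum for X: R1 = 1 + 2 + 4 + 6.5 + 8 = 21.5.
Step 3: U_X = R1 - n1(n1+1)/2 = 21.5 - 5*6/2 = 21.5 - 15 = 6.5.
       U_Y = n1*n2 - U_X = 40 - 6.5 = 33.5.
Step 4: Ties are present, so use the tie-corrected normal approximation (with continuity correction) for the p-value.
Step 5: p-value = 0.056699; compare to alpha = 0.1. reject H0.

U_X = 6.5, p = 0.056699, reject H0 at alpha = 0.1.
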